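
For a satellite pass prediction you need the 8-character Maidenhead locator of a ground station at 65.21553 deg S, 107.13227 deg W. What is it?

DC64ks48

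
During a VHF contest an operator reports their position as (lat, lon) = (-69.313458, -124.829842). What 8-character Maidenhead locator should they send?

CC70oq04

Shift to the Maidenhead origin (180°W, 90°S): lon 55.17016, lat 20.68654.
Field: lon ⌊55.17016/20⌋ = 2 → C; lat ⌊20.68654/10⌋ = 2 → C.
Square: lon ⌊15.17016/2⌋ = 7; lat ⌊0.68654/1⌋ = 0.
Subsquare: lon ⌊1.17016/0.0833333⌋ = 14 → o; lat ⌊0.68654/0.0416667⌋ = 16 → q.
Extended square: lon ⌊0.00349/0.00833333⌋ = 0; lat ⌊0.01988/0.00416667⌋ = 4.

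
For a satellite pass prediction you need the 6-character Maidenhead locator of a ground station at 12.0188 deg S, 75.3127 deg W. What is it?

Add 180° to longitude and 90° to latitude: 104.6873, 77.9812.
Field (20°×10°, letters A–R): lon ⌊104.6873/20⌋ = 5 → F; lat ⌊77.9812/10⌋ = 7 → H.
Square (2°×1°, digits 0–9): lon ⌊4.6873/2⌋ = 2; lat ⌊7.9812/1⌋ = 7.
Subsquare (5′×2.5′, letters a–x): lon ⌊0.6873/0.0833333⌋ = 8 → i; lat ⌊0.9812/0.0416667⌋ = 23 → x.

FH27ix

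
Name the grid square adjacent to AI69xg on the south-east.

Longitude subsquare x = 23; +1 → 24, wraps to 0 = a, carry into square.
Longitude square 6; +1 → 7.
Latitude subsquare g = 6; −1 → 5 = f.

AI79af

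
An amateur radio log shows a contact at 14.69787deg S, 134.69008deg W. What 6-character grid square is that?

CH25ph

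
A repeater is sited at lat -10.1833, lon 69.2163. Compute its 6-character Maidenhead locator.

MH49ot

Add 180° to longitude and 90° to latitude: 249.2163, 79.8167.
Field: lon ⌊249.2163/20⌋ = 12 → M; lat ⌊79.8167/10⌋ = 7 → H.
Square: lon ⌊9.2163/2⌋ = 4; lat ⌊9.8167/1⌋ = 9.
Subsquare: lon ⌊1.2163/0.0833333⌋ = 14 → o; lat ⌊0.8167/0.0416667⌋ = 19 → t.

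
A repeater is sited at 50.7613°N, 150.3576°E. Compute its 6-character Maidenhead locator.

QO50es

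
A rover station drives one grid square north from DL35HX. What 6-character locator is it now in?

Latitude subsquare x = 23; +1 → 24, wraps to 0 = a, carry into square.
Latitude square 5; +1 → 6.
The longitude characters are unchanged.

DL36ha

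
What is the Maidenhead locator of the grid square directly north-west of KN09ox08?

Longitude extended square 0; −1 → -1, wraps to 9, carry into subsquare.
Longitude subsquare o = 14; −1 → 13 = n.
Latitude extended square 8; +1 → 9.

KN09nx99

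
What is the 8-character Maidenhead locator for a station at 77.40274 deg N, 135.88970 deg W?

Add 180° to longitude and 90° to latitude: 44.11030, 167.40274.
Field (20°×10°, letters A–R): 44.11030/20 → 2 → C, 167.40274/10 → 16 → Q; chars CQ.
Square (2°×1°, digits 0–9): 4.11030/2 → 2, 7.40274/1 → 7; chars 27.
Subsquare (5′×2.5′, letters a–x): 0.11030/0.0833333 → 1 → b, 0.40274/0.0416667 → 9 → j; chars bj.
Extended square (30″×15″, digits 0–9): 0.02697/0.00833333 → 3, 0.02774/0.00416667 → 6; chars 36.

CQ27bj36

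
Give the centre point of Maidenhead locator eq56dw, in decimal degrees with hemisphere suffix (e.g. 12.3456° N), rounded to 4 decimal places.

76.9375° N, 89.7083° W

Field E=4, Q=16: +4·20° lon, +16·10° lat → SW at lon -100°, lat 70°.
Square 5, 6: +5·2° lon, +6·1° lat → SW at lon -90°, lat 76°.
Subsquare d=3, w=22: +3·0.0833333° lon, +22·0.0416667° lat → SW at lon -89.75°, lat 76.9167°.
Cell spans 0.0833333° lon × 0.0416667° lat. Centre is SW corner plus half of each.
latitude 76.9375° N, longitude 89.7083° W.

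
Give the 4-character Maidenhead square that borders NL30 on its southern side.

NK39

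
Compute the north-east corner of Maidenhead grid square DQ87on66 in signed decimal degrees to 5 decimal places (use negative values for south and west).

77.57083, -102.77500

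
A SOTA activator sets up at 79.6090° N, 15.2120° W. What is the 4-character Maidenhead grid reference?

Add 180° to longitude and 90° to latitude: 164.79, 169.61.
Field (20°×10°, letters A–R): 164.79/20 → 8 → I, 169.61/10 → 16 → Q; chars IQ.
Square (2°×1°, digits 0–9): 4.79/2 → 2, 9.61/1 → 9; chars 29.

IQ29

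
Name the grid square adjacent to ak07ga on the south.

Latitude subsquare a = 0; −1 → -1, wraps to 23 = x, carry into square.
Latitude square 7; −1 → 6.
The longitude characters are unchanged.

AK06gx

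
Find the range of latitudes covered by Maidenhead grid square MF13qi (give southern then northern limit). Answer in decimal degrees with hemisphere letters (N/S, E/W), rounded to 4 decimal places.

36.6667° S, 36.6250° S

Field M=12, F=5: +12·20° lon, +5·10° lat → SW at lon 60°, lat -40°.
Square 1, 3: +1·2° lon, +3·1° lat → SW at lon 62°, lat -37°.
Subsquare q=16, i=8: +16·0.0833333° lon, +8·0.0416667° lat → SW at lon 63.3333°, lat -36.6667°.
Cell spans 0.0833333° lon × 0.0416667° lat.
south 36.6667° S, north 36.6250° S.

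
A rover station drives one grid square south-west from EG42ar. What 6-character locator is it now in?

EG32xq

Longitude subsquare a = 0; −1 → -1, wraps to 23 = x, carry into square.
Longitude square 4; −1 → 3.
Latitude subsquare r = 17; −1 → 16 = q.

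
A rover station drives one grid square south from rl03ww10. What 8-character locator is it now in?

RL03wv19

Latitude extended square 0; −1 → -1, wraps to 9, carry into subsquare.
Latitude subsquare w = 22; −1 → 21 = v.
The longitude characters are unchanged.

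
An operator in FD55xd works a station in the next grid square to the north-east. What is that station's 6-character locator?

FD65ae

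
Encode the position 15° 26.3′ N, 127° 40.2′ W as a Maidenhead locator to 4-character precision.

Shift to the Maidenhead origin (180°W, 90°S): lon 52.33, lat 105.44.
Field: 52.33/20 → 2 → C, 105.44/10 → 10 → K; chars CK.
Square: 12.33/2 → 6, 5.44/1 → 5; chars 65.

CK65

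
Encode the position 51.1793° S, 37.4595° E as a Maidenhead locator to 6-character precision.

Shift to the Maidenhead origin (180°W, 90°S): lon 217.4595, lat 38.8207.
Field (20°×10°, letters A–R): lon ⌊217.4595/20⌋ = 10 → K; lat ⌊38.8207/10⌋ = 3 → D.
Square (2°×1°, digits 0–9): lon ⌊17.4595/2⌋ = 8; lat ⌊8.8207/1⌋ = 8.
Subsquare (5′×2.5′, letters a–x): lon ⌊1.4595/0.0833333⌋ = 17 → r; lat ⌊0.8207/0.0416667⌋ = 19 → t.

KD88rt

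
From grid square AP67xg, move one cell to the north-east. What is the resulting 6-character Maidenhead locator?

AP77ah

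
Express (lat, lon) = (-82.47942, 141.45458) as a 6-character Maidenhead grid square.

QA07rm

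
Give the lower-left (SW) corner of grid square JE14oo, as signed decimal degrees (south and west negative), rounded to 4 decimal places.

Field J=9, E=4: +9·20° lon, +4·10° lat → SW at lon 0°, lat -50°.
Square 1, 4: +1·2° lon, +4·1° lat → SW at lon 2°, lat -46°.
Subsquare o=14, o=14: +14·0.0833333° lon, +14·0.0416667° lat → SW at lon 3.16667°, lat -45.4167°.
latitude -45.4167, longitude 3.1667.

-45.4167, 3.1667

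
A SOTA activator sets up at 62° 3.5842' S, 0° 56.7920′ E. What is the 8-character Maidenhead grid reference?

Add 180° to longitude and 90° to latitude: 180.94653, 27.94026.
Field (20°×10°, letters A–R): 180.94653/20 → 9 → J, 27.94026/10 → 2 → C; chars JC.
Square (2°×1°, digits 0–9): 0.94653/2 → 0, 7.94026/1 → 7; chars 07.
Subsquare (5′×2.5′, letters a–x): 0.94653/0.0833333 → 11 → l, 0.94026/0.0416667 → 22 → w; chars lw.
Extended square (30″×15″, digits 0–9): 0.02987/0.00833333 → 3, 0.02360/0.00416667 → 5; chars 35.

JC07lw35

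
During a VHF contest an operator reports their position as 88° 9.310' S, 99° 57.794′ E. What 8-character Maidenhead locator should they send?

NA91xu52

Offset from 180°W / 90°S: lon 279.96323°, lat 1.84483°.
Field (20°×10°, letters A–R): 279.96323/20 → 13 → N, 1.84483/10 → 0 → A; chars NA.
Square (2°×1°, digits 0–9): 19.96323/2 → 9, 1.84483/1 → 1; chars 91.
Subsquare (5′×2.5′, letters a–x): 1.96323/0.0833333 → 23 → x, 0.84483/0.0416667 → 20 → u; chars xu.
Extended square (30″×15″, digits 0–9): 0.04657/0.00833333 → 5, 0.01150/0.00416667 → 2; chars 52.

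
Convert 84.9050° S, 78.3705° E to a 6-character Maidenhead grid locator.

Add 180° to longitude and 90° to latitude: 258.3705, 5.0950.
Field: 258.3705/20 → 12 → M, 5.0950/10 → 0 → A; chars MA.
Square: 18.3705/2 → 9, 5.0950/1 → 5; chars 95.
Subsquare: 0.3705/0.0833333 → 4 → e, 0.0950/0.0416667 → 2 → c; chars ec.

MA95ec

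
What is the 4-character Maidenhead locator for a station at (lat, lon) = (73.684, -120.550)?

Add 180° to longitude and 90° to latitude: 59.45, 163.68.
Field: 59.45/20 → 2 → C, 163.68/10 → 16 → Q; chars CQ.
Square: 19.45/2 → 9, 3.68/1 → 3; chars 93.

CQ93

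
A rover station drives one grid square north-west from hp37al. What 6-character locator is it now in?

HP27xm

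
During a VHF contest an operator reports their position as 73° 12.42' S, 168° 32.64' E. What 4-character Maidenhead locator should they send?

Add 180° to longitude and 90° to latitude: 348.54, 16.79.
Field (20°×10°, letters A–R): 348.54/20 → 17 → R, 16.79/10 → 1 → B; chars RB.
Square (2°×1°, digits 0–9): 8.54/2 → 4, 6.79/1 → 6; chars 46.

RB46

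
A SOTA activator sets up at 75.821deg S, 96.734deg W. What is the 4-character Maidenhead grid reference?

EB14

Add 180° to longitude and 90° to latitude: 83.27, 14.18.
Field (20°×10°, letters A–R): lon ⌊83.27/20⌋ = 4 → E; lat ⌊14.18/10⌋ = 1 → B.
Square (2°×1°, digits 0–9): lon ⌊3.27/2⌋ = 1; lat ⌊4.18/1⌋ = 4.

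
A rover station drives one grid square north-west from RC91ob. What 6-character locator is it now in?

Longitude subsquare o = 14; −1 → 13 = n.
Latitude subsquare b = 1; +1 → 2 = c.

RC91nc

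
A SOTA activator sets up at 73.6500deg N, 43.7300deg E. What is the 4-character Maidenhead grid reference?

LQ13

Offset from 180°W / 90°S: lon 223.73°, lat 163.65°.
Field (20°×10°, letters A–R): lon ⌊223.73/20⌋ = 11 → L; lat ⌊163.65/10⌋ = 16 → Q.
Square (2°×1°, digits 0–9): lon ⌊3.73/2⌋ = 1; lat ⌊3.65/1⌋ = 3.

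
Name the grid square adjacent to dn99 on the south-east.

EN08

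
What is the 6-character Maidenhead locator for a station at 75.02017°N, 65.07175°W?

Add 180° to longitude and 90° to latitude: 114.9283, 165.0202.
Field: lon ⌊114.9283/20⌋ = 5 → F; lat ⌊165.0202/10⌋ = 16 → Q.
Square: lon ⌊14.9283/2⌋ = 7; lat ⌊5.0202/1⌋ = 5.
Subsquare: lon ⌊0.9283/0.0833333⌋ = 11 → l; lat ⌊0.0202/0.0416667⌋ = 0 → a.

FQ75la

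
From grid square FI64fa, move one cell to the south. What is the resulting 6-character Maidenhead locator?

Latitude subsquare a = 0; −1 → -1, wraps to 23 = x, carry into square.
Latitude square 4; −1 → 3.
The longitude characters are unchanged.

FI63fx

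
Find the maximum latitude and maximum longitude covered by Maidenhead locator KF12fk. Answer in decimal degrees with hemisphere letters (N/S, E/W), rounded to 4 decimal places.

Field K=10, F=5: +10·20° lon, +5·10° lat → SW at lon 20°, lat -40°.
Square 1, 2: +1·2° lon, +2·1° lat → SW at lon 22°, lat -38°.
Subsquare f=5, k=10: +5·0.0833333° lon, +10·0.0416667° lat → SW at lon 22.4167°, lat -37.5833°.
Cell spans 0.0833333° lon × 0.0416667° lat. NE corner is SW corner plus one full cell.
latitude 37.5417° S, longitude 22.5000° E.

37.5417° S, 22.5000° E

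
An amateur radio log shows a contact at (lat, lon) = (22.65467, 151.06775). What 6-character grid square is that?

QL52mp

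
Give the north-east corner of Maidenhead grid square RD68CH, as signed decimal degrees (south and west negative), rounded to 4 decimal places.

Field R=17, D=3: +17·20° lon, +3·10° lat → SW at lon 160°, lat -60°.
Square 6, 8: +6·2° lon, +8·1° lat → SW at lon 172°, lat -52°.
Subsquare c=2, h=7: +2·0.0833333° lon, +7·0.0416667° lat → SW at lon 172.167°, lat -51.7083°.
Cell spans 0.0833333° lon × 0.0416667° lat. NE corner is SW corner plus one full cell.
latitude -51.6667, longitude 172.2500.

-51.6667, 172.2500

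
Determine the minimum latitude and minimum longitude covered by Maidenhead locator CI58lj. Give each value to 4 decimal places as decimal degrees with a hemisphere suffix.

Field C=2, I=8: +2·20° lon, +8·10° lat → SW at lon -140°, lat -10°.
Square 5, 8: +5·2° lon, +8·1° lat → SW at lon -130°, lat -2°.
Subsquare l=11, j=9: +11·0.0833333° lon, +9·0.0416667° lat → SW at lon -129.083°, lat -1.625°.
latitude 1.6250° S, longitude 129.0833° W.

1.6250° S, 129.0833° W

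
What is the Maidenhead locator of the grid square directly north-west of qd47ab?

QD37xc

Longitude subsquare a = 0; −1 → -1, wraps to 23 = x, carry into square.
Longitude square 4; −1 → 3.
Latitude subsquare b = 1; +1 → 2 = c.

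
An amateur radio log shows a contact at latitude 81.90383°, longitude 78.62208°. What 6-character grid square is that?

MR91hv

Offset from 180°W / 90°S: lon 258.6221°, lat 171.9038°.
Field (20°×10°, letters A–R): 258.6221/20 → 12 → M, 171.9038/10 → 17 → R; chars MR.
Square (2°×1°, digits 0–9): 18.6221/2 → 9, 1.9038/1 → 1; chars 91.
Subsquare (5′×2.5′, letters a–x): 0.6221/0.0833333 → 7 → h, 0.9038/0.0416667 → 21 → v; chars hv.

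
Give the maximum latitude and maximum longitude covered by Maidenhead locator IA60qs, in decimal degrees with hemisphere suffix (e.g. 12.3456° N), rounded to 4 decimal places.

Field I=8, A=0: +8·20° lon, +0·10° lat → SW at lon -20°, lat -90°.
Square 6, 0: +6·2° lon, +0·1° lat → SW at lon -8°, lat -90°.
Subsquare q=16, s=18: +16·0.0833333° lon, +18·0.0416667° lat → SW at lon -6.66667°, lat -89.25°.
Cell spans 0.0833333° lon × 0.0416667° lat. NE corner is SW corner plus one full cell.
latitude 89.2083° S, longitude 6.5833° W.

89.2083° S, 6.5833° W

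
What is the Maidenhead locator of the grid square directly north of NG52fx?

NG53fa

Latitude subsquare x = 23; +1 → 24, wraps to 0 = a, carry into square.
Latitude square 2; +1 → 3.
The longitude characters are unchanged.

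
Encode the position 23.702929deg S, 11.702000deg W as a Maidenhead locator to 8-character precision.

IG46dh51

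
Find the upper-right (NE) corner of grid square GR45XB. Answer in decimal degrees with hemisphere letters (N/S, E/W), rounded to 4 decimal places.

85.0833° N, 50.0000° W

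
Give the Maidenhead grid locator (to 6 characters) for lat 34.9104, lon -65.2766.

FM74iv

Shift to the Maidenhead origin (180°W, 90°S): lon 114.7234, lat 124.9104.
Field: lon ⌊114.7234/20⌋ = 5 → F; lat ⌊124.9104/10⌋ = 12 → M.
Square: lon ⌊14.7234/2⌋ = 7; lat ⌊4.9104/1⌋ = 4.
Subsquare: lon ⌊0.7234/0.0833333⌋ = 8 → i; lat ⌊0.9104/0.0416667⌋ = 21 → v.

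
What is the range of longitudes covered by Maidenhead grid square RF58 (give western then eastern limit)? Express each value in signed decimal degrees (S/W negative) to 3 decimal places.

170.000, 172.000

Field R=17, F=5: +17·20° lon, +5·10° lat → SW at lon 160°, lat -40°.
Square 5, 8: +5·2° lon, +8·1° lat → SW at lon 170°, lat -32°.
Cell spans 2° lon × 1° lat.
west 170.000, east 172.000.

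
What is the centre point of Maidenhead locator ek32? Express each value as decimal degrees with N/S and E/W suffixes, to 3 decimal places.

Field E=4, K=10: +4·20° lon, +10·10° lat → SW at lon -100°, lat 10°.
Square 3, 2: +3·2° lon, +2·1° lat → SW at lon -94°, lat 12°.
Cell spans 2° lon × 1° lat. Centre is SW corner plus half of each.
latitude 12.500° N, longitude 93.000° W.

12.500° N, 93.000° W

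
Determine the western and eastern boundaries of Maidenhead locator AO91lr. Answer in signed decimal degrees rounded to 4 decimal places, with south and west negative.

-161.0833, -161.0000

Field A=0, O=14: +0·20° lon, +14·10° lat → SW at lon -180°, lat 50°.
Square 9, 1: +9·2° lon, +1·1° lat → SW at lon -162°, lat 51°.
Subsquare l=11, r=17: +11·0.0833333° lon, +17·0.0416667° lat → SW at lon -161.083°, lat 51.7083°.
Cell spans 0.0833333° lon × 0.0416667° lat.
west -161.0833, east -161.0000.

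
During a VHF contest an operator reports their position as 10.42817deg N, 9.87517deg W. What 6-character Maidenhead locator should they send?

IK50bk

Shift to the Maidenhead origin (180°W, 90°S): lon 170.1248, lat 100.4282.
Field (20°×10°, letters A–R): lon ⌊170.1248/20⌋ = 8 → I; lat ⌊100.4282/10⌋ = 10 → K.
Square (2°×1°, digits 0–9): lon ⌊10.1248/2⌋ = 5; lat ⌊0.4282/1⌋ = 0.
Subsquare (5′×2.5′, letters a–x): lon ⌊0.1248/0.0833333⌋ = 1 → b; lat ⌊0.4282/0.0416667⌋ = 10 → k.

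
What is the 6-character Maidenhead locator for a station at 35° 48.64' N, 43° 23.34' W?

Offset from 180°W / 90°S: lon 136.6110°, lat 125.8107°.
Field: 136.6110/20 → 6 → G, 125.8107/10 → 12 → M; chars GM.
Square: 16.6110/2 → 8, 5.8107/1 → 5; chars 85.
Subsquare: 0.6110/0.0833333 → 7 → h, 0.8107/0.0416667 → 19 → t; chars ht.

GM85ht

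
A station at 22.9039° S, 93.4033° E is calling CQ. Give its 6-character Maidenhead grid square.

NG67qc

Offset from 180°W / 90°S: lon 273.4033°, lat 67.0961°.
Field: 273.4033/20 → 13 → N, 67.0961/10 → 6 → G; chars NG.
Square: 13.4033/2 → 6, 7.0961/1 → 7; chars 67.
Subsquare: 1.4033/0.0833333 → 16 → q, 0.0961/0.0416667 → 2 → c; chars qc.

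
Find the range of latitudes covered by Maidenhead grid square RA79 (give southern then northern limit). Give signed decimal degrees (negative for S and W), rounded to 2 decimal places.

Field R=17, A=0: +17·20° lon, +0·10° lat → SW at lon 160°, lat -90°.
Square 7, 9: +7·2° lon, +9·1° lat → SW at lon 174°, lat -81°.
Cell spans 2° lon × 1° lat.
south -81.00, north -80.00.

-81.00, -80.00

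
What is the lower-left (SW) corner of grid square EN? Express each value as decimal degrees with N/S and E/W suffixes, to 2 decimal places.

40.00° N, 100.00° W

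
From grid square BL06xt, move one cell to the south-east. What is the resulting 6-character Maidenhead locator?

BL16as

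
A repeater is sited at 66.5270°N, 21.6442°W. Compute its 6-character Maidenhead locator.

HP96em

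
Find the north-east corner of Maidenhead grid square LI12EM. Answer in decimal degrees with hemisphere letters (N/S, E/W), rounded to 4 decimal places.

7.4583° S, 42.4167° E

Field L=11, I=8: +11·20° lon, +8·10° lat → SW at lon 40°, lat -10°.
Square 1, 2: +1·2° lon, +2·1° lat → SW at lon 42°, lat -8°.
Subsquare e=4, m=12: +4·0.0833333° lon, +12·0.0416667° lat → SW at lon 42.3333°, lat -7.5°.
Cell spans 0.0833333° lon × 0.0416667° lat. NE corner is SW corner plus one full cell.
latitude 7.4583° S, longitude 42.4167° E.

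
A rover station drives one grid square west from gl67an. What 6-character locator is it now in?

GL57xn

Longitude subsquare a = 0; −1 → -1, wraps to 23 = x, carry into square.
Longitude square 6; −1 → 5.
The latitude characters are unchanged.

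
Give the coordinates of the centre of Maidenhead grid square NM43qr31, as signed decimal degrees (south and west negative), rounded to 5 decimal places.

33.71458, 89.36250

Field N=13, M=12: +13·20° lon, +12·10° lat → SW at lon 80°, lat 30°.
Square 4, 3: +4·2° lon, +3·1° lat → SW at lon 88°, lat 33°.
Subsquare q=16, r=17: +16·0.0833333° lon, +17·0.0416667° lat → SW at lon 89.3333°, lat 33.7083°.
Extended square 3, 1: +3·0.00833333° lon, +1·0.00416667° lat → SW at lon 89.3583°, lat 33.7125°.
Cell spans 0.00833333° lon × 0.00416667° lat. Centre is SW corner plus half of each.
latitude 33.71458, longitude 89.36250.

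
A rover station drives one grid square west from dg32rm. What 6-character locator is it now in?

DG32qm

Longitude subsquare r = 17; −1 → 16 = q.
The latitude characters are unchanged.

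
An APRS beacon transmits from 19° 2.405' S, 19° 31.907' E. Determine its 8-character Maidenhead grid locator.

Add 180° to longitude and 90° to latitude: 199.53178, 70.95992.
Field (20°×10°, letters A–R): 199.53178/20 → 9 → J, 70.95992/10 → 7 → H; chars JH.
Square (2°×1°, digits 0–9): 19.53178/2 → 9, 0.95992/1 → 0; chars 90.
Subsquare (5′×2.5′, letters a–x): 1.53178/0.0833333 → 18 → s, 0.95992/0.0416667 → 23 → x; chars sx.
Extended square (30″×15″, digits 0–9): 0.03178/0.00833333 → 3, 0.00158/0.00416667 → 0; chars 30.

JH90sx30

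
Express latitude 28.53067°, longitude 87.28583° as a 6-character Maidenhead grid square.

NL38pm

Shift to the Maidenhead origin (180°W, 90°S): lon 267.2858, lat 118.5307.
Field (20°×10°, letters A–R): lon ⌊267.2858/20⌋ = 13 → N; lat ⌊118.5307/10⌋ = 11 → L.
Square (2°×1°, digits 0–9): lon ⌊7.2858/2⌋ = 3; lat ⌊8.5307/1⌋ = 8.
Subsquare (5′×2.5′, letters a–x): lon ⌊1.2858/0.0833333⌋ = 15 → p; lat ⌊0.5307/0.0416667⌋ = 12 → m.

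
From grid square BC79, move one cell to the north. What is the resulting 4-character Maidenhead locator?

Latitude square 9; +1 → 10, wraps to 0, carry into field.
Latitude field C = 2; +1 → 3 = D.
The longitude characters are unchanged.

BD70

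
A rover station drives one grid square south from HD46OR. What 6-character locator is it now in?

HD46oq

Latitude subsquare r = 17; −1 → 16 = q.
The longitude characters are unchanged.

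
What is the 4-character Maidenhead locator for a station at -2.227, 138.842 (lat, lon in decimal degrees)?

PI97

Offset from 180°W / 90°S: lon 318.84°, lat 87.77°.
Field: 318.84/20 → 15 → P, 87.77/10 → 8 → I; chars PI.
Square: 18.84/2 → 9, 7.77/1 → 7; chars 97.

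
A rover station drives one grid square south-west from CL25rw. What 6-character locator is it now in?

Longitude subsquare r = 17; −1 → 16 = q.
Latitude subsquare w = 22; −1 → 21 = v.

CL25qv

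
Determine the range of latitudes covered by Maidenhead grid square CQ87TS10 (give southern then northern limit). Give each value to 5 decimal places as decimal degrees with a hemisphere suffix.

Field C=2, Q=16: +2·20° lon, +16·10° lat → SW at lon -140°, lat 70°.
Square 8, 7: +8·2° lon, +7·1° lat → SW at lon -124°, lat 77°.
Subsquare t=19, s=18: +19·0.0833333° lon, +18·0.0416667° lat → SW at lon -122.417°, lat 77.75°.
Extended square 1, 0: +1·0.00833333° lon, +0·0.00416667° lat → SW at lon -122.408°, lat 77.75°.
Cell spans 0.00833333° lon × 0.00416667° lat.
south 77.75000° N, north 77.75417° N.

77.75000° N, 77.75417° N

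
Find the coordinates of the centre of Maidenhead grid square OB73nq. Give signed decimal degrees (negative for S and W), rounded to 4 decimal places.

Field O=14, B=1: +14·20° lon, +1·10° lat → SW at lon 100°, lat -80°.
Square 7, 3: +7·2° lon, +3·1° lat → SW at lon 114°, lat -77°.
Subsquare n=13, q=16: +13·0.0833333° lon, +16·0.0416667° lat → SW at lon 115.083°, lat -76.3333°.
Cell spans 0.0833333° lon × 0.0416667° lat. Centre is SW corner plus half of each.
latitude -76.3125, longitude 115.1250.

-76.3125, 115.1250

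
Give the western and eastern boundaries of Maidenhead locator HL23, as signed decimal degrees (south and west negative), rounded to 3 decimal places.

-36.000, -34.000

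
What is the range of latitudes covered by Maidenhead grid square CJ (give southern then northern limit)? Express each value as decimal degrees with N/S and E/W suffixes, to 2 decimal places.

Field C=2, J=9: +2·20° lon, +9·10° lat → SW at lon -140°, lat 0°.
Cell spans 20° lon × 10° lat.
south 0.00° N, north 10.00° N.

0.00° N, 10.00° N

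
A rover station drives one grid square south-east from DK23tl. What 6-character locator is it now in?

DK23uk

Longitude subsquare t = 19; +1 → 20 = u.
Latitude subsquare l = 11; −1 → 10 = k.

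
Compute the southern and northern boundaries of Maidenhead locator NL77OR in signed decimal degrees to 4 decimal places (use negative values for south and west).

Field N=13, L=11: +13·20° lon, +11·10° lat → SW at lon 80°, lat 20°.
Square 7, 7: +7·2° lon, +7·1° lat → SW at lon 94°, lat 27°.
Subsquare o=14, r=17: +14·0.0833333° lon, +17·0.0416667° lat → SW at lon 95.1667°, lat 27.7083°.
Cell spans 0.0833333° lon × 0.0416667° lat.
south 27.7083, north 27.7500.

27.7083, 27.7500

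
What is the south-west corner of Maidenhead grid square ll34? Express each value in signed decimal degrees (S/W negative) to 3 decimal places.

24.000, 46.000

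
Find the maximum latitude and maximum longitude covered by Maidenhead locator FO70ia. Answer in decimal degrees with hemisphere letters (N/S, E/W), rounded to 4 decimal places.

Field F=5, O=14: +5·20° lon, +14·10° lat → SW at lon -80°, lat 50°.
Square 7, 0: +7·2° lon, +0·1° lat → SW at lon -66°, lat 50°.
Subsquare i=8, a=0: +8·0.0833333° lon, +0·0.0416667° lat → SW at lon -65.3333°, lat 50°.
Cell spans 0.0833333° lon × 0.0416667° lat. NE corner is SW corner plus one full cell.
latitude 50.0417° N, longitude 65.2500° W.

50.0417° N, 65.2500° W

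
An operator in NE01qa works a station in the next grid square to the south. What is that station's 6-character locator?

NE00qx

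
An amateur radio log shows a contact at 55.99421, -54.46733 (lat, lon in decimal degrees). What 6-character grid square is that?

Add 180° to longitude and 90° to latitude: 125.5327, 145.9942.
Field: 125.5327/20 → 6 → G, 145.9942/10 → 14 → O; chars GO.
Square: 5.5327/2 → 2, 5.9942/1 → 5; chars 25.
Subsquare: 1.5327/0.0833333 → 18 → s, 0.9942/0.0416667 → 23 → x; chars sx.

GO25sx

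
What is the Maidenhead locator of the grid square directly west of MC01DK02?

Longitude extended square 0; −1 → -1, wraps to 9, carry into subsquare.
Longitude subsquare d = 3; −1 → 2 = c.
The latitude characters are unchanged.

MC01ck92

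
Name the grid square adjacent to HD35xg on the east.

Longitude subsquare x = 23; +1 → 24, wraps to 0 = a, carry into square.
Longitude square 3; +1 → 4.
The latitude characters are unchanged.

HD45ag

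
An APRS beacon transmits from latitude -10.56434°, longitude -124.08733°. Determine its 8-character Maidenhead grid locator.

CH79wk94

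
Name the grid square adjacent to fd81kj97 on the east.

FD81lj07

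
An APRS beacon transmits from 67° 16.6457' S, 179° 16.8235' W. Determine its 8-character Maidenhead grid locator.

AC02ir63

Shift to the Maidenhead origin (180°W, 90°S): lon 0.71961, lat 22.72257.
Field: lon ⌊0.71961/20⌋ = 0 → A; lat ⌊22.72257/10⌋ = 2 → C.
Square: lon ⌊0.71961/2⌋ = 0; lat ⌊2.72257/1⌋ = 2.
Subsquare: lon ⌊0.71961/0.0833333⌋ = 8 → i; lat ⌊0.72257/0.0416667⌋ = 17 → r.
Extended square: lon ⌊0.05294/0.00833333⌋ = 6; lat ⌊0.01424/0.00416667⌋ = 3.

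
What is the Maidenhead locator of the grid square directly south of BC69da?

Latitude subsquare a = 0; −1 → -1, wraps to 23 = x, carry into square.
Latitude square 9; −1 → 8.
The longitude characters are unchanged.

BC68dx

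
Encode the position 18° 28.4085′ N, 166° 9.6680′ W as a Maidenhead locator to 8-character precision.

AK68wl03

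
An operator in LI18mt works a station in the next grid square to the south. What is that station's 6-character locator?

Latitude subsquare t = 19; −1 → 18 = s.
The longitude characters are unchanged.

LI18ms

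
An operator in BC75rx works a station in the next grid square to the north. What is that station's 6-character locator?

Latitude subsquare x = 23; +1 → 24, wraps to 0 = a, carry into square.
Latitude square 5; +1 → 6.
The longitude characters are unchanged.

BC76ra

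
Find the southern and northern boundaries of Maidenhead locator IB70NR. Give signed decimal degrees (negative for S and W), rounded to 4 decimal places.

Field I=8, B=1: +8·20° lon, +1·10° lat → SW at lon -20°, lat -80°.
Square 7, 0: +7·2° lon, +0·1° lat → SW at lon -6°, lat -80°.
Subsquare n=13, r=17: +13·0.0833333° lon, +17·0.0416667° lat → SW at lon -4.91667°, lat -79.2917°.
Cell spans 0.0833333° lon × 0.0416667° lat.
south -79.2917, north -79.2500.

-79.2917, -79.2500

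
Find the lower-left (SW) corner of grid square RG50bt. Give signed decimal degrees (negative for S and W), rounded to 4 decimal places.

-29.2083, 170.0833

Field R=17, G=6: +17·20° lon, +6·10° lat → SW at lon 160°, lat -30°.
Square 5, 0: +5·2° lon, +0·1° lat → SW at lon 170°, lat -30°.
Subsquare b=1, t=19: +1·0.0833333° lon, +19·0.0416667° lat → SW at lon 170.083°, lat -29.2083°.
latitude -29.2083, longitude 170.0833.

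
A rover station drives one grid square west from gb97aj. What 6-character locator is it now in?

GB87xj

Longitude subsquare a = 0; −1 → -1, wraps to 23 = x, carry into square.
Longitude square 9; −1 → 8.
The latitude characters are unchanged.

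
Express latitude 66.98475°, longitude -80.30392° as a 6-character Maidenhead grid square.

EP96ux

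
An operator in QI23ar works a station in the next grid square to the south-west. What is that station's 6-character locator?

Longitude subsquare a = 0; −1 → -1, wraps to 23 = x, carry into square.
Longitude square 2; −1 → 1.
Latitude subsquare r = 17; −1 → 16 = q.

QI13xq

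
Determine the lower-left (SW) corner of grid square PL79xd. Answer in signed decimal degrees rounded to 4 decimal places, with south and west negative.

Field P=15, L=11: +15·20° lon, +11·10° lat → SW at lon 120°, lat 20°.
Square 7, 9: +7·2° lon, +9·1° lat → SW at lon 134°, lat 29°.
Subsquare x=23, d=3: +23·0.0833333° lon, +3·0.0416667° lat → SW at lon 135.917°, lat 29.125°.
latitude 29.1250, longitude 135.9167.

29.1250, 135.9167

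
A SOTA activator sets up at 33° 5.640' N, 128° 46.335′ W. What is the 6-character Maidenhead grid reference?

Offset from 180°W / 90°S: lon 51.2277°, lat 123.0940°.
Field: lon ⌊51.2277/20⌋ = 2 → C; lat ⌊123.0940/10⌋ = 12 → M.
Square: lon ⌊11.2277/2⌋ = 5; lat ⌊3.0940/1⌋ = 3.
Subsquare: lon ⌊1.2277/0.0833333⌋ = 14 → o; lat ⌊0.0940/0.0416667⌋ = 2 → c.

CM53oc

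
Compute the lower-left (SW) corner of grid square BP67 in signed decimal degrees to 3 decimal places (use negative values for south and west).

67.000, -148.000

Field B=1, P=15: +1·20° lon, +15·10° lat → SW at lon -160°, lat 60°.
Square 6, 7: +6·2° lon, +7·1° lat → SW at lon -148°, lat 67°.
latitude 67.000, longitude -148.000.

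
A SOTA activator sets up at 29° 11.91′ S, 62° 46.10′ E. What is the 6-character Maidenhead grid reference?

Offset from 180°W / 90°S: lon 242.7683°, lat 60.8015°.
Field (20°×10°, letters A–R): 242.7683/20 → 12 → M, 60.8015/10 → 6 → G; chars MG.
Square (2°×1°, digits 0–9): 2.7683/2 → 1, 0.8015/1 → 0; chars 10.
Subsquare (5′×2.5′, letters a–x): 0.7683/0.0833333 → 9 → j, 0.8015/0.0416667 → 19 → t; chars jt.

MG10jt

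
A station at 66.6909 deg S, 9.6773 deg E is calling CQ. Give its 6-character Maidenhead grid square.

JC43uh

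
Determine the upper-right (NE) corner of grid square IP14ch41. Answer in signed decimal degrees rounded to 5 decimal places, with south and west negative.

64.30000, -17.79167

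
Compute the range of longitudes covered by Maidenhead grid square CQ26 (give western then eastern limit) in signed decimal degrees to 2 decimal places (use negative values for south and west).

Field C=2, Q=16: +2·20° lon, +16·10° lat → SW at lon -140°, lat 70°.
Square 2, 6: +2·2° lon, +6·1° lat → SW at lon -136°, lat 76°.
Cell spans 2° lon × 1° lat.
west -136.00, east -134.00.

-136.00, -134.00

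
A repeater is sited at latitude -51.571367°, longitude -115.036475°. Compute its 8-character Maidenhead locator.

DD28lk52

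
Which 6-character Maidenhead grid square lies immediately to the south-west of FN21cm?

FN21bl

Longitude subsquare c = 2; −1 → 1 = b.
Latitude subsquare m = 12; −1 → 11 = l.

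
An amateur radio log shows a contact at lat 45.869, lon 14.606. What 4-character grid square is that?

JN75

Offset from 180°W / 90°S: lon 194.61°, lat 135.87°.
Field: 194.61/20 → 9 → J, 135.87/10 → 13 → N; chars JN.
Square: 14.61/2 → 7, 5.87/1 → 5; chars 75.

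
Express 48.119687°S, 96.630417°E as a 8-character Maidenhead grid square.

Offset from 180°W / 90°S: lon 276.63042°, lat 41.88031°.
Field (20°×10°, letters A–R): lon ⌊276.63042/20⌋ = 13 → N; lat ⌊41.88031/10⌋ = 4 → E.
Square (2°×1°, digits 0–9): lon ⌊16.63042/2⌋ = 8; lat ⌊1.88031/1⌋ = 1.
Subsquare (5′×2.5′, letters a–x): lon ⌊0.63042/0.0833333⌋ = 7 → h; lat ⌊0.88031/0.0416667⌋ = 21 → v.
Extended square (30″×15″, digits 0–9): lon ⌊0.04708/0.00833333⌋ = 5; lat ⌊0.00531/0.00416667⌋ = 1.

NE81hv51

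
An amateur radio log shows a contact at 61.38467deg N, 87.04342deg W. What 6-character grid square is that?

EP61lj

Offset from 180°W / 90°S: lon 92.9566°, lat 151.3847°.
Field: 92.9566/20 → 4 → E, 151.3847/10 → 15 → P; chars EP.
Square: 12.9566/2 → 6, 1.3847/1 → 1; chars 61.
Subsquare: 0.9566/0.0833333 → 11 → l, 0.3847/0.0416667 → 9 → j; chars lj.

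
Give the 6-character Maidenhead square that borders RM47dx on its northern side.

Latitude subsquare x = 23; +1 → 24, wraps to 0 = a, carry into square.
Latitude square 7; +1 → 8.
The longitude characters are unchanged.

RM48da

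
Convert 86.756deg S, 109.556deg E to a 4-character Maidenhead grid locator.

Offset from 180°W / 90°S: lon 289.56°, lat 3.24°.
Field: lon ⌊289.56/20⌋ = 14 → O; lat ⌊3.24/10⌋ = 0 → A.
Square: lon ⌊9.56/2⌋ = 4; lat ⌊3.24/1⌋ = 3.

OA43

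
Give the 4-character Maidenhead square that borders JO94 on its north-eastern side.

Longitude square 9; +1 → 10, wraps to 0, carry into field.
Longitude field J = 9; +1 → 10 = K.
Latitude square 4; +1 → 5.

KO05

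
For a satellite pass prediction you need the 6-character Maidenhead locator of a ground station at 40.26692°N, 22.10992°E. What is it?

Offset from 180°W / 90°S: lon 202.1099°, lat 130.2669°.
Field (20°×10°, letters A–R): lon ⌊202.1099/20⌋ = 10 → K; lat ⌊130.2669/10⌋ = 13 → N.
Square (2°×1°, digits 0–9): lon ⌊2.1099/2⌋ = 1; lat ⌊0.2669/1⌋ = 0.
Subsquare (5′×2.5′, letters a–x): lon ⌊0.1099/0.0833333⌋ = 1 → b; lat ⌊0.2669/0.0416667⌋ = 6 → g.

KN10bg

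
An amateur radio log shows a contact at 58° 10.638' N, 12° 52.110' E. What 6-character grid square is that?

JO68ke

Offset from 180°W / 90°S: lon 192.8685°, lat 148.1773°.
Field (20°×10°, letters A–R): lon ⌊192.8685/20⌋ = 9 → J; lat ⌊148.1773/10⌋ = 14 → O.
Square (2°×1°, digits 0–9): lon ⌊12.8685/2⌋ = 6; lat ⌊8.1773/1⌋ = 8.
Subsquare (5′×2.5′, letters a–x): lon ⌊0.8685/0.0833333⌋ = 10 → k; lat ⌊0.1773/0.0416667⌋ = 4 → e.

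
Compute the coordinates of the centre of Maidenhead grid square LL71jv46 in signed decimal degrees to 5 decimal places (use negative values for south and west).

Field L=11, L=11: +11·20° lon, +11·10° lat → SW at lon 40°, lat 20°.
Square 7, 1: +7·2° lon, +1·1° lat → SW at lon 54°, lat 21°.
Subsquare j=9, v=21: +9·0.0833333° lon, +21·0.0416667° lat → SW at lon 54.75°, lat 21.875°.
Extended square 4, 6: +4·0.00833333° lon, +6·0.00416667° lat → SW at lon 54.7833°, lat 21.9°.
Cell spans 0.00833333° lon × 0.00416667° lat. Centre is SW corner plus half of each.
latitude 21.90208, longitude 54.78750.

21.90208, 54.78750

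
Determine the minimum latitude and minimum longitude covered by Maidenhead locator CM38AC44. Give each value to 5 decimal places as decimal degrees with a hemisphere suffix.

38.10000° N, 133.96667° W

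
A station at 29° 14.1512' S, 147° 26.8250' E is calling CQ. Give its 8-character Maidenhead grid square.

QG30rs33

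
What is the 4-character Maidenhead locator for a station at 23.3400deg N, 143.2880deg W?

BL83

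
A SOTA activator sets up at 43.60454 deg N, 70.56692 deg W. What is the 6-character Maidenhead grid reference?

FN43ro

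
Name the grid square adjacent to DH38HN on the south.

DH38hm

Latitude subsquare n = 13; −1 → 12 = m.
The longitude characters are unchanged.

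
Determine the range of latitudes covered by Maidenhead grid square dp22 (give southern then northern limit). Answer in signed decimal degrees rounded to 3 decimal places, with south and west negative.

62.000, 63.000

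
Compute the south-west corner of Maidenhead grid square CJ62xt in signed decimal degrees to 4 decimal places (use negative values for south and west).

2.7917, -126.0833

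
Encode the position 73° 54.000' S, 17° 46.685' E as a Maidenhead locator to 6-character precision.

Add 180° to longitude and 90° to latitude: 197.7781, 16.1000.
Field: 197.7781/20 → 9 → J, 16.1000/10 → 1 → B; chars JB.
Square: 17.7781/2 → 8, 6.1000/1 → 6; chars 86.
Subsquare: 1.7781/0.0833333 → 21 → v, 0.1000/0.0416667 → 2 → c; chars vc.

JB86vc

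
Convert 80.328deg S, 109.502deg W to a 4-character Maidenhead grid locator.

DA59

Add 180° to longitude and 90° to latitude: 70.50, 9.67.
Field: lon ⌊70.50/20⌋ = 3 → D; lat ⌊9.67/10⌋ = 0 → A.
Square: lon ⌊10.50/2⌋ = 5; lat ⌊9.67/1⌋ = 9.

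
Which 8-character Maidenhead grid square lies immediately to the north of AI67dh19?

Latitude extended square 9; +1 → 10, wraps to 0, carry into subsquare.
Latitude subsquare h = 7; +1 → 8 = i.
The longitude characters are unchanged.

AI67di10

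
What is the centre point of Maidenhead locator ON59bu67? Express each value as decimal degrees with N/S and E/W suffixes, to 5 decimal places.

Field O=14, N=13: +14·20° lon, +13·10° lat → SW at lon 100°, lat 40°.
Square 5, 9: +5·2° lon, +9·1° lat → SW at lon 110°, lat 49°.
Subsquare b=1, u=20: +1·0.0833333° lon, +20·0.0416667° lat → SW at lon 110.083°, lat 49.8333°.
Extended square 6, 7: +6·0.00833333° lon, +7·0.00416667° lat → SW at lon 110.133°, lat 49.8625°.
Cell spans 0.00833333° lon × 0.00416667° lat. Centre is SW corner plus half of each.
latitude 49.86458° N, longitude 110.13750° E.

49.86458° N, 110.13750° E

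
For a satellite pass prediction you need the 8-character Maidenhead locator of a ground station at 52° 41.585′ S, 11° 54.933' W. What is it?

ID47bh03

Offset from 180°W / 90°S: lon 168.08445°, lat 37.30692°.
Field (20°×10°, letters A–R): lon ⌊168.08445/20⌋ = 8 → I; lat ⌊37.30692/10⌋ = 3 → D.
Square (2°×1°, digits 0–9): lon ⌊8.08445/2⌋ = 4; lat ⌊7.30692/1⌋ = 7.
Subsquare (5′×2.5′, letters a–x): lon ⌊0.08445/0.0833333⌋ = 1 → b; lat ⌊0.30692/0.0416667⌋ = 7 → h.
Extended square (30″×15″, digits 0–9): lon ⌊0.00112/0.00833333⌋ = 0; lat ⌊0.01525/0.00416667⌋ = 3.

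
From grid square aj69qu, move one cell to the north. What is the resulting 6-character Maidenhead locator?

AJ69qv

Latitude subsquare u = 20; +1 → 21 = v.
The longitude characters are unchanged.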